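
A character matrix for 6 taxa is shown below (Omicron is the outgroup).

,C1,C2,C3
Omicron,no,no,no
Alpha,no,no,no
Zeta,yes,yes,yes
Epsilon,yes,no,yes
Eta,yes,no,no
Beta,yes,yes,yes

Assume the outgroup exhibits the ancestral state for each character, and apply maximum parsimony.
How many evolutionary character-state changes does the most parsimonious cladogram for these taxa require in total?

The outgroup has state 'no' for every character, so 'yes' is the derived state throughout.
Only Beta, Epsilon, Eta, and Zeta show the derived state 'yes' for C1, supporting them as a clade.
Only Beta and Zeta show the derived state 'yes' for C2, supporting them as a clade.
Only Beta, Epsilon, and Zeta show the derived state 'yes' for C3, supporting them as a clade.
Most parsimonious ingroup topology: (Alpha,(((Zeta,Beta),Epsilon),Eta)).
Changes per character on this tree: C1: 1; C2: 1; C3: 1.
Total = 3.

3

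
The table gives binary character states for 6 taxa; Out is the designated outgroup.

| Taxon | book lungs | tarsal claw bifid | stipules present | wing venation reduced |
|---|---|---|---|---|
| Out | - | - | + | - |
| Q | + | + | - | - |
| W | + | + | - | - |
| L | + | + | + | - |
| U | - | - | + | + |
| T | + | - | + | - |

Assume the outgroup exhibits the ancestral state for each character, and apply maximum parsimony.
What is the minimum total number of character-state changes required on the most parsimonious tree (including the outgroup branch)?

4

Character polarity is set by the outgroup: the derived state is whichever differs from the outgroup's state, so for stipules present the derived state is '-', and for the remaining characters it is '+'.
Only L, Q, T, and W show the derived state '+' for book lungs, supporting them as a clade.
Only L, Q, and W show the derived state '+' for tarsal claw bifid, supporting them as a clade.
stipules present: derived state '-' in Q and W only — synapomorphy for {Q, W}.
wing venation reduced (derived state '+') is unique to U (autapomorphy; uninformative for grouping).
Most parsimonious ingroup topology: ((((Q,W),L),T),U).
Changes per character on this tree: book lungs: 1; tarsal claw bifid: 1; stipules present: 1; wing venation reduced: 1.
Total = 4.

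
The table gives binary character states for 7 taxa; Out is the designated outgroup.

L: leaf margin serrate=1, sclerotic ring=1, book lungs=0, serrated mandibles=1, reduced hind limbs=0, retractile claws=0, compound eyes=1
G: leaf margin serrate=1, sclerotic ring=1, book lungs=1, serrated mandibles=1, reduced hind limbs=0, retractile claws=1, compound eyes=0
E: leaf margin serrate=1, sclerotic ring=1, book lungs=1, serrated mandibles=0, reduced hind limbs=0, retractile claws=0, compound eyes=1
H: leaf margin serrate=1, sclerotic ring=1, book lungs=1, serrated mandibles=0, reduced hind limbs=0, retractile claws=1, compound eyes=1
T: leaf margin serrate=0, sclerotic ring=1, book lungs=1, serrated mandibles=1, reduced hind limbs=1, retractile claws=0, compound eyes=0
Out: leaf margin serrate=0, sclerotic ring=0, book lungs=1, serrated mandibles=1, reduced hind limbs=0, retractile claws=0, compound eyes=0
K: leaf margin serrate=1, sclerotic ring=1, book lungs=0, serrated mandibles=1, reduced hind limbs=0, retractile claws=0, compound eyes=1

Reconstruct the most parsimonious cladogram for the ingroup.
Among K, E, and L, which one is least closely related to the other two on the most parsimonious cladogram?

Character polarity is set by the outgroup: the derived state is whichever differs from the outgroup's state, so for book lungs, serrated mandibles the derived state is '0', and for the remaining characters it is '1'.
leaf margin serrate (derived state '1') is shared by E, G, H, K, and L — a synapomorphy uniting that clade.
sclerotic ring (derived state '1') is shared by all ingroup taxa — unites the whole ingroup.
book lungs: derived state '0' in K and L only — synapomorphy for {K, L}.
serrated mandibles (derived state '0') is shared by E and H — a synapomorphy uniting that clade.
reduced hind limbs: derived state '1' in T only — an autapomorphy, so it tells us nothing about relationships among taxa.
retractile claws (state '1') occurs in G and H but conflicts with the nesting implied by the other characters — most parsimoniously interpreted as homoplasy.
Only E, H, K, and L show the derived state '1' for compound eyes, supporting them as a clade.
Most parsimonious ingroup topology: ((((K,L),(H,E)),G),T).
L and K share a more recent common ancestor with each other than either does with E, so E is the least closely related of the three.

E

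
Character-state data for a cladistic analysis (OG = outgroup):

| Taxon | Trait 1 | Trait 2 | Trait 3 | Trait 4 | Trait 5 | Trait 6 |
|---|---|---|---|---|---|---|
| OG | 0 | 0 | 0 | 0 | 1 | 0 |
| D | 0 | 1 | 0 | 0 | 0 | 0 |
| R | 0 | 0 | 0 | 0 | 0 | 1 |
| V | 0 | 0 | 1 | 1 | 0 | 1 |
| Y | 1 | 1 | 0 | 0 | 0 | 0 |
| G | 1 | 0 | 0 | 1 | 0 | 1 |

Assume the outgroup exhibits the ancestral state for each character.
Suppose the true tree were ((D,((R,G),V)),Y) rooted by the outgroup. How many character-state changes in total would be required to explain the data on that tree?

Map each character onto ((D,((R,G),V)),Y) (rooted by OG) and count the minimum state changes it requires (Fitch parsimony):
Trait 1: 2; Trait 2: 2; Trait 3: 1; Trait 4: 2; Trait 5: 1; Trait 6: 1.
Total tree length = 9.

9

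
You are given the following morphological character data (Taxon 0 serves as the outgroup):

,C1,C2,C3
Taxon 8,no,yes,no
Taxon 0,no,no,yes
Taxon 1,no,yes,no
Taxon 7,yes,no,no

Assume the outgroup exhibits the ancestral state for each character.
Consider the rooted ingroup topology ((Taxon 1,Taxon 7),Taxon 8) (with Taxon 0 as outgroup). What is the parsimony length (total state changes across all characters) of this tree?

4

Map each character onto ((Taxon 1,Taxon 7),Taxon 8) (rooted by Taxon 0) and count the minimum state changes it requires (Fitch parsimony):
C1: 1; C2: 2; C3: 1.
Total tree length = 4.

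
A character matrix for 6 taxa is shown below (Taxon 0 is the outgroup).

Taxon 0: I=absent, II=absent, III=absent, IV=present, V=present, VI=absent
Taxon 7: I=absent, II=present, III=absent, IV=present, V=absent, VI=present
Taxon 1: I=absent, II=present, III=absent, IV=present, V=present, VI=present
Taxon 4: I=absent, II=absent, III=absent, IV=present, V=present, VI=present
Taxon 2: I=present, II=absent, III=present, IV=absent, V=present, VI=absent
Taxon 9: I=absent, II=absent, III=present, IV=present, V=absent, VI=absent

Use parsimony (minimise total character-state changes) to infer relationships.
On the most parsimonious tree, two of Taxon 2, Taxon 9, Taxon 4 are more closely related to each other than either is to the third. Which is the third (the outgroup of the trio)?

Character polarity is set by the outgroup: the derived state is whichever differs from the outgroup's state, so for IV, V the derived state is 'absent', and for the remaining characters it is 'present'.
I: derived state 'present' in Taxon 2 only — an autapomorphy, so it tells us nothing about relationships among taxa.
II: derived state 'present' in Taxon 1 and Taxon 7 only — synapomorphy for {Taxon 1, Taxon 7}.
III: derived state 'present' in Taxon 2 and Taxon 9 only — synapomorphy for {Taxon 2, Taxon 9}.
IV (derived state 'absent') is unique to Taxon 2 (autapomorphy; uninformative for grouping).
V groups Taxon 7 and Taxon 9, which is incompatible with the clades supported by the remaining characters; treating it as convergent (homoplasy) costs fewer steps than any alternative tree.
VI: derived state 'present' in Taxon 1, Taxon 4, and Taxon 7 only — synapomorphy for {Taxon 1, Taxon 4, Taxon 7}.
Most parsimonious ingroup topology: (((Taxon 7,Taxon 1),Taxon 4),(Taxon 2,Taxon 9)).
Taxon 2 and Taxon 9 share a more recent common ancestor with each other than either does with Taxon 4, so Taxon 4 is the least closely related of the three.

Taxon 4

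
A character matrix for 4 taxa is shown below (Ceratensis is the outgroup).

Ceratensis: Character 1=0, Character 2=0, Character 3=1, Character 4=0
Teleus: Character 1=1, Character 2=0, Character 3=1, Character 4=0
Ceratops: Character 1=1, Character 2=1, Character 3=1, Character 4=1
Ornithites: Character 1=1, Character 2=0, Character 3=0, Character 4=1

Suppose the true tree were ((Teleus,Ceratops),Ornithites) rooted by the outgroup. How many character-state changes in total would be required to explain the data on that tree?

Map each character onto ((Teleus,Ceratops),Ornithites) (rooted by Ceratensis) and count the minimum state changes it requires (Fitch parsimony):
Character 1: 1; Character 2: 1; Character 3: 1; Character 4: 2.
Total tree length = 5.

5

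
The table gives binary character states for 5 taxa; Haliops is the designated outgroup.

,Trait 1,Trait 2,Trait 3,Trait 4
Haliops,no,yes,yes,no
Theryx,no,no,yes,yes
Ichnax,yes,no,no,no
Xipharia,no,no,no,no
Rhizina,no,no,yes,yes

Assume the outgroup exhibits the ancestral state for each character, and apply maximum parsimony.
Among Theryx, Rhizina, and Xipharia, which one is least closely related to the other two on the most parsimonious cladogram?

Xipharia

Character polarity is set by the outgroup: the derived state is whichever differs from the outgroup's state, so for Trait 2, Trait 3 the derived state is 'no', and for the remaining characters it is 'yes'.
Trait 1: derived state 'yes' in Ichnax only — an autapomorphy, so it tells us nothing about relationships among taxa.
All ingroup taxa share the derived state 'no' for Trait 2; it defines the ingroup but does not resolve relationships within it.
Trait 3: derived state 'no' in Ichnax and Xipharia only — synapomorphy for {Ichnax, Xipharia}.
Only Rhizina and Theryx show the derived state 'yes' for Trait 4, supporting them as a clade.
Most parsimonious ingroup topology: ((Xipharia,Ichnax),(Rhizina,Theryx)).
Theryx and Rhizina share a more recent common ancestor with each other than either does with Xipharia, so Xipharia is the least closely related of the three.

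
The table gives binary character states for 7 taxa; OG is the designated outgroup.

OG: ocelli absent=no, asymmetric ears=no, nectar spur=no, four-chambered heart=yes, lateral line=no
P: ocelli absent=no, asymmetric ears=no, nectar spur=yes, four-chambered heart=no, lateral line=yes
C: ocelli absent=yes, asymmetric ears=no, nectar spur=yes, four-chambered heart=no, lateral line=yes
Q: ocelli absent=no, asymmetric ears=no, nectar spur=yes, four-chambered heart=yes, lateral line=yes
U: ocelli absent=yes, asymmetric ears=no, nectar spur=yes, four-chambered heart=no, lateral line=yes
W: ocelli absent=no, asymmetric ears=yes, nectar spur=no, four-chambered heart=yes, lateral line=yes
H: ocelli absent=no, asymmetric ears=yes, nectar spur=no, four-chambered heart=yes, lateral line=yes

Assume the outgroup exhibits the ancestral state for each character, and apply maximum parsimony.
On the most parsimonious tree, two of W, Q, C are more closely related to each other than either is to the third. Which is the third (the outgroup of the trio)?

Character polarity is set by the outgroup: the derived state is whichever differs from the outgroup's state, so for four-chambered heart the derived state is 'no', and for the remaining characters it is 'yes'.
ocelli absent: derived state 'yes' in C and U only — synapomorphy for {C, U}.
asymmetric ears: derived state 'yes' in H and W only — synapomorphy for {H, W}.
nectar spur: derived state 'yes' in C, P, Q, and U only — synapomorphy for {C, P, Q, U}.
four-chambered heart: derived state 'no' in C, P, and U only — synapomorphy for {C, P, U}.
lateral line (derived state 'yes') is shared by all ingroup taxa — unites the whole ingroup.
Most parsimonious ingroup topology: (((P,(C,U)),Q),(W,H)).
Q and C share a more recent common ancestor with each other than either does with W, so W is the least closely related of the three.

W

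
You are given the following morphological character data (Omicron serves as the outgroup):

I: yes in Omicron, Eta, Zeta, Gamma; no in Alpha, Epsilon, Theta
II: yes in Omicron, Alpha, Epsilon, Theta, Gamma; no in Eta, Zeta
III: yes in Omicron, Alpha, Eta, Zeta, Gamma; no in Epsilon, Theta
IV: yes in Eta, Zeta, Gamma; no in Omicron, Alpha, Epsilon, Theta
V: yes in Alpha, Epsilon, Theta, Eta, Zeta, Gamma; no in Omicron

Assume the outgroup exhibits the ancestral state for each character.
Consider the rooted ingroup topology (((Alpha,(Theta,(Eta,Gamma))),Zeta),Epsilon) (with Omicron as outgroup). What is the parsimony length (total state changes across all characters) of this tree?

10

Map each character onto (((Alpha,(Theta,(Eta,Gamma))),Zeta),Epsilon) (rooted by Omicron) and count the minimum state changes it requires (Fitch parsimony):
I: 3; II: 2; III: 2; IV: 2; V: 1.
Total tree length = 10.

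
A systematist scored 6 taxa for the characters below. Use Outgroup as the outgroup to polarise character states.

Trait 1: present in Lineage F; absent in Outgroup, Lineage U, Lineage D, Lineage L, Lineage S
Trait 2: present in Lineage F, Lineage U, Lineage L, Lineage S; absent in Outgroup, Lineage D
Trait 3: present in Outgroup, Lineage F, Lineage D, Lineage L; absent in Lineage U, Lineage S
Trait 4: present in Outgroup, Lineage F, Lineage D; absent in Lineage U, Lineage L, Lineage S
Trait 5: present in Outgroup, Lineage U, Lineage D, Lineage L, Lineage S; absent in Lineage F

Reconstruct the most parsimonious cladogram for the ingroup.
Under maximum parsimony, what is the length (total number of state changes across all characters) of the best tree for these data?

5

Character polarity is set by the outgroup: the derived state is whichever differs from the outgroup's state, so for Trait 3, Trait 4, Trait 5 the derived state is 'absent', and for the remaining characters it is 'present'.
Trait 1: derived state 'present' in Lineage F only — an autapomorphy, so it tells us nothing about relationships among taxa.
Trait 2 (derived state 'present') is shared by Lineage F, Lineage L, Lineage S, and Lineage U — a synapomorphy uniting that clade.
Only Lineage S and Lineage U show the derived state 'absent' for Trait 3, supporting them as a clade.
Trait 4: derived state 'absent' in Lineage L, Lineage S, and Lineage U only — synapomorphy for {Lineage L, Lineage S, Lineage U}.
Trait 5 (derived state 'absent') is unique to Lineage F (autapomorphy; uninformative for grouping).
Most parsimonious ingroup topology: ((Lineage F,((Lineage U,Lineage S),Lineage L)),Lineage D).
Changes per character on this tree: Trait 1: 1; Trait 2: 1; Trait 3: 1; Trait 4: 1; Trait 5: 1.
Total = 5.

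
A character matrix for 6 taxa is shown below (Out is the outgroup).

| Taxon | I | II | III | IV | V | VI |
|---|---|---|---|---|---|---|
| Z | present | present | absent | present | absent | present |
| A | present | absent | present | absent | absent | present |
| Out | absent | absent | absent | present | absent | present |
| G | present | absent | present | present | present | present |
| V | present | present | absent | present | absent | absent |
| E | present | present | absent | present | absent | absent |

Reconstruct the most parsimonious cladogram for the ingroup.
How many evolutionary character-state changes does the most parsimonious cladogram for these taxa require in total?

Character polarity is set by the outgroup: the derived state is whichever differs from the outgroup's state, so for IV, VI the derived state is 'absent', and for the remaining characters it is 'present'.
I (derived state 'present') is shared by all ingroup taxa — unites the whole ingroup.
II: derived state 'present' in E, V, and Z only — synapomorphy for {E, V, Z}.
Only A and G show the derived state 'present' for III, supporting them as a clade.
IV (derived state 'absent') is unique to A (autapomorphy; uninformative for grouping).
V: derived state 'present' in G only — an autapomorphy, so it tells us nothing about relationships among taxa.
Only E and V show the derived state 'absent' for VI, supporting them as a clade.
Most parsimonious ingroup topology: (((V,E),Z),(A,G)).
Changes per character on this tree: I: 1; II: 1; III: 1; IV: 1; V: 1; VI: 1.
Total = 6.

6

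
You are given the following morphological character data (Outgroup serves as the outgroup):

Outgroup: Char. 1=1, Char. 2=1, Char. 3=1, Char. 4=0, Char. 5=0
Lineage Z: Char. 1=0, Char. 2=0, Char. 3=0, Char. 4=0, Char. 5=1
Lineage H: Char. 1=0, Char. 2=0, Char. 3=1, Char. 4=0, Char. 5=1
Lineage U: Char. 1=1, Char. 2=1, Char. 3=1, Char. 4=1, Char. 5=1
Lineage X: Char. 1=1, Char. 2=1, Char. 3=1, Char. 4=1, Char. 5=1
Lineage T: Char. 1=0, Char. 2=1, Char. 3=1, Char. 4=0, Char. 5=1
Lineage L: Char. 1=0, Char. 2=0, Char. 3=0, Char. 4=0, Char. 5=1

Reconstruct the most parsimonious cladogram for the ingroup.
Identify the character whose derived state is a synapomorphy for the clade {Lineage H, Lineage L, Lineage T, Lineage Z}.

Character polarity is set by the outgroup: the derived state is whichever differs from the outgroup's state, so for Char. 1, Char. 2, Char. 3 the derived state is '0', and for the remaining characters it is '1'.
Char. 1 (derived state '0') is shared by Lineage H, Lineage L, Lineage T, and Lineage Z — a synapomorphy uniting that clade.
Char. 2 (derived state '0') is shared by Lineage H, Lineage L, and Lineage Z — a synapomorphy uniting that clade.
Char. 3: derived state '0' in Lineage L and Lineage Z only — synapomorphy for {Lineage L, Lineage Z}.
Char. 4: derived state '1' in Lineage U and Lineage X only — synapomorphy for {Lineage U, Lineage X}.
Char. 5 (derived state '1') is shared by all ingroup taxa — unites the whole ingroup.
Most parsimonious ingroup topology: ((((Lineage Z,Lineage L),Lineage H),Lineage T),(Lineage U,Lineage X)).
The clade {Lineage H, Lineage L, Lineage T, Lineage Z} is supported by Char. 1: its derived state '0' occurs in exactly those taxa and in no other taxon (including the outgroup).

Char. 1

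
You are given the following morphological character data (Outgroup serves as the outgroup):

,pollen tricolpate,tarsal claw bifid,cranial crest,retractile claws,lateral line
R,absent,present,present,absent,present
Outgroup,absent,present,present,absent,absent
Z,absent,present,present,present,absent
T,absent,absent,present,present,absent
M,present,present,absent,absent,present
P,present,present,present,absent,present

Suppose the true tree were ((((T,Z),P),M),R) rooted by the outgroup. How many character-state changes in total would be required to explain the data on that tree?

Map each character onto ((((T,Z),P),M),R) (rooted by Outgroup) and count the minimum state changes it requires (Fitch parsimony):
pollen tricolpate: 2; tarsal claw bifid: 1; cranial crest: 1; retractile claws: 1; lateral line: 2.
Total tree length = 7.

7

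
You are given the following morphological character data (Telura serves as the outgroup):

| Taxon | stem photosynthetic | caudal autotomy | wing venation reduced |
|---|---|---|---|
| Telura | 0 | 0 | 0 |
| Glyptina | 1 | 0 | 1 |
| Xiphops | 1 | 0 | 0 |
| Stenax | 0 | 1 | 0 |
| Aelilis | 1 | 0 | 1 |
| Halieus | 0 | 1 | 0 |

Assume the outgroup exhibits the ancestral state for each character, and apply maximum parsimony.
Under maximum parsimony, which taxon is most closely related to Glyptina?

The outgroup has state '0' for every character, so '1' is the derived state throughout.
stem photosynthetic (derived state '1') is shared by Aelilis, Glyptina, and Xiphops — a synapomorphy uniting that clade.
caudal autotomy (derived state '1') is shared by Halieus and Stenax — a synapomorphy uniting that clade.
wing venation reduced: derived state '1' in Aelilis and Glyptina only — synapomorphy for {Aelilis, Glyptina}.
Most parsimonious ingroup topology: (((Glyptina,Aelilis),Xiphops),(Stenax,Halieus)).
Glyptina and Aelilis form a cherry on this tree, so they are sister taxa.

Aelilis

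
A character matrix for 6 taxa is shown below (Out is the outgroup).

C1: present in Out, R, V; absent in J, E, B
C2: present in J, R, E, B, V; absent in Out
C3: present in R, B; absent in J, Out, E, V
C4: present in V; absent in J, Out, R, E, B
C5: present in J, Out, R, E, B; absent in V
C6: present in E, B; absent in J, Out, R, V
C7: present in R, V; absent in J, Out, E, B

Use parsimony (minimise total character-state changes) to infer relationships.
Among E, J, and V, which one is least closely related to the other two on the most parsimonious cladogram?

Character polarity is set by the outgroup: the derived state is whichever differs from the outgroup's state, so for C1, C5 the derived state is 'absent', and for the remaining characters it is 'present'.
Only B, E, and J show the derived state 'absent' for C1, supporting them as a clade.
All ingroup taxa share the derived state 'present' for C2; it defines the ingroup but does not resolve relationships within it.
C3 (state 'present') occurs in B and R but conflicts with the nesting implied by the other characters — most parsimoniously interpreted as homoplasy.
C4 (derived state 'present') is unique to V (autapomorphy; uninformative for grouping).
C5 (derived state 'absent') is unique to V (autapomorphy; uninformative for grouping).
C6 (derived state 'present') is shared by B and E — a synapomorphy uniting that clade.
C7: derived state 'present' in R and V only — synapomorphy for {R, V}.
Most parsimonious ingroup topology: (((B,E),J),(R,V)).
J and E share a more recent common ancestor with each other than either does with V, so V is the least closely related of the three.

V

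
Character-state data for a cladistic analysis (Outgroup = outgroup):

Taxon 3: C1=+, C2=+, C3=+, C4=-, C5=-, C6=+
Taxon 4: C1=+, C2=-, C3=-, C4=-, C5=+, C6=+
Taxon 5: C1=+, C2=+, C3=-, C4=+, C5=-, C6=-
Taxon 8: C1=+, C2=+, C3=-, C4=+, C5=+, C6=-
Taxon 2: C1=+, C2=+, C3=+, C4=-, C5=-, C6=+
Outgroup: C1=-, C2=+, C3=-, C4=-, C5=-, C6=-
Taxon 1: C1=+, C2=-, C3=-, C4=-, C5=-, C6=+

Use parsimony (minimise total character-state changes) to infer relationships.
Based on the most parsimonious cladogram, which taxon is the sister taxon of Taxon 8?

Character polarity is set by the outgroup: the derived state is whichever differs from the outgroup's state, so for C2 the derived state is '-', and for the remaining characters it is '+'.
C1 (derived state '+') is shared by all ingroup taxa — unites the whole ingroup.
Only Taxon 1 and Taxon 4 show the derived state '-' for C2, supporting them as a clade.
C3 (derived state '+') is shared by Taxon 2 and Taxon 3 — a synapomorphy uniting that clade.
C4 (derived state '+') is shared by Taxon 5 and Taxon 8 — a synapomorphy uniting that clade.
C5 groups Taxon 4 and Taxon 8, which is incompatible with the clades supported by the remaining characters; treating it as convergent (homoplasy) costs fewer steps than any alternative tree.
Only Taxon 1, Taxon 2, Taxon 3, and Taxon 4 show the derived state '+' for C6, supporting them as a clade.
Most parsimonious ingroup topology: (((Taxon 2,Taxon 3),(Taxon 1,Taxon 4)),(Taxon 8,Taxon 5)).
Taxon 8 and Taxon 5 form a cherry on this tree, so they are sister taxa.

Taxon 5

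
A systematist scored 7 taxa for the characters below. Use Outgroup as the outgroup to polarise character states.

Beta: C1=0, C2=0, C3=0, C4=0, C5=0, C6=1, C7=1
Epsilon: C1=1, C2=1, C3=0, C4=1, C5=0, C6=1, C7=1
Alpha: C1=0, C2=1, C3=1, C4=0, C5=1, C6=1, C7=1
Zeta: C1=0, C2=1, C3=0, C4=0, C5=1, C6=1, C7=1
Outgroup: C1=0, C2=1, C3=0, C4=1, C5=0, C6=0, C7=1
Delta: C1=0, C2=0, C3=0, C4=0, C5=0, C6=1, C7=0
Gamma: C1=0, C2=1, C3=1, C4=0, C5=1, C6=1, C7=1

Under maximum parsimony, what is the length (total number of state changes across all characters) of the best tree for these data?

Character polarity is set by the outgroup: the derived state is whichever differs from the outgroup's state, so for C2, C4, C7 the derived state is '0', and for the remaining characters it is '1'.
C1 (derived state '1') is unique to Epsilon (autapomorphy; uninformative for grouping).
C2 (derived state '0') is shared by Beta and Delta — a synapomorphy uniting that clade.
C3 (derived state '1') is shared by Alpha and Gamma — a synapomorphy uniting that clade.
C4: derived state '0' in Alpha, Beta, Delta, Gamma, and Zeta only — synapomorphy for {Alpha, Beta, Delta, Gamma, Zeta}.
C5: derived state '1' in Alpha, Gamma, and Zeta only — synapomorphy for {Alpha, Gamma, Zeta}.
C6 (derived state '1') is shared by all ingroup taxa — unites the whole ingroup.
C7 (derived state '0') is unique to Delta (autapomorphy; uninformative for grouping).
Most parsimonious ingroup topology: (((Beta,Delta),((Gamma,Alpha),Zeta)),Epsilon).
Changes per character on this tree: C1: 1; C2: 1; C3: 1; C4: 1; C5: 1; C6: 1; C7: 1.
Total = 7.

7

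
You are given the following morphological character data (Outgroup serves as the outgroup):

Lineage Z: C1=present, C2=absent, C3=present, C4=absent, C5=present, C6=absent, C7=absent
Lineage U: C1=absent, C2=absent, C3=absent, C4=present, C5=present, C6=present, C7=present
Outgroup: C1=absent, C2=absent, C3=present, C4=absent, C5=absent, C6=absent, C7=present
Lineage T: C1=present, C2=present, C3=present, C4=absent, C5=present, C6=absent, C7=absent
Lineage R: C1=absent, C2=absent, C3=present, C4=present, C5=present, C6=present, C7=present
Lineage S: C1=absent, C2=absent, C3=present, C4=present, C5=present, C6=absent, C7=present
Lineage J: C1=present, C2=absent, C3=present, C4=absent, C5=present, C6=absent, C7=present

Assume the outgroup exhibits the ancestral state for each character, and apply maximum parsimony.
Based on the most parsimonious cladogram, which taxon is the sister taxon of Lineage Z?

Lineage T

Character polarity is set by the outgroup: the derived state is whichever differs from the outgroup's state, so for C3, C7 the derived state is 'absent', and for the remaining characters it is 'present'.
C1: derived state 'present' in Lineage J, Lineage T, and Lineage Z only — synapomorphy for {Lineage J, Lineage T, Lineage Z}.
C2 (derived state 'present') is unique to Lineage T (autapomorphy; uninformative for grouping).
C3: derived state 'absent' in Lineage U only — an autapomorphy, so it tells us nothing about relationships among taxa.
C4 (derived state 'present') is shared by Lineage R, Lineage S, and Lineage U — a synapomorphy uniting that clade.
C5 (derived state 'present') is shared by all ingroup taxa — unites the whole ingroup.
C6 (derived state 'present') is shared by Lineage R and Lineage U — a synapomorphy uniting that clade.
C7 (derived state 'absent') is shared by Lineage T and Lineage Z — a synapomorphy uniting that clade.
Most parsimonious ingroup topology: ((Lineage J,(Lineage T,Lineage Z)),((Lineage R,Lineage U),Lineage S)).
Lineage Z and Lineage T form a cherry on this tree, so they are sister taxa.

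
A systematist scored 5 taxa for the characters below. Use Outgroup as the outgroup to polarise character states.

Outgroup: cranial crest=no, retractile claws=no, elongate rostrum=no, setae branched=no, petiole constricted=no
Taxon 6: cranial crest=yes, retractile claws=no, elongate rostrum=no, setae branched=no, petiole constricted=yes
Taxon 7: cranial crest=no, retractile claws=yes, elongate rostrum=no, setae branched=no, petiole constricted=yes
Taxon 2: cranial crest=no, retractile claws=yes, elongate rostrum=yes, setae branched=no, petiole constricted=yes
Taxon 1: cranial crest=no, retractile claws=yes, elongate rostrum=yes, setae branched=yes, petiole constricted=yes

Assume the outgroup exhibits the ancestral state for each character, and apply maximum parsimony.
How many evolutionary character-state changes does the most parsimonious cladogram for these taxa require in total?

5

The outgroup has state 'no' for every character, so 'yes' is the derived state throughout.
cranial crest (derived state 'yes') is unique to Taxon 6 (autapomorphy; uninformative for grouping).
Only Taxon 1, Taxon 2, and Taxon 7 show the derived state 'yes' for retractile claws, supporting them as a clade.
elongate rostrum: derived state 'yes' in Taxon 1 and Taxon 2 only — synapomorphy for {Taxon 1, Taxon 2}.
setae branched: derived state 'yes' in Taxon 1 only — an autapomorphy, so it tells us nothing about relationships among taxa.
All ingroup taxa share the derived state 'yes' for petiole constricted; it defines the ingroup but does not resolve relationships within it.
Most parsimonious ingroup topology: (Taxon 6,(Taxon 7,(Taxon 2,Taxon 1))).
Changes per character on this tree: cranial crest: 1; retractile claws: 1; elongate rostrum: 1; setae branched: 1; petiole constricted: 1.
Total = 5.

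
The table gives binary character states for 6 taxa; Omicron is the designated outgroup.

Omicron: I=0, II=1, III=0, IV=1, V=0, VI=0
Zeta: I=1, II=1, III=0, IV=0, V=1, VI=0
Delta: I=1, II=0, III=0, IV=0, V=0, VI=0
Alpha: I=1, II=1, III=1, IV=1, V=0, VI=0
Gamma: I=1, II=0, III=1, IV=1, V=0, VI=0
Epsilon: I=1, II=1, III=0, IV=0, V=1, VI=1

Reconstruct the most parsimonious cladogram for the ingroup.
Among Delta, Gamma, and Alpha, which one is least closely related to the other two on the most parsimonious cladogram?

Delta

Character polarity is set by the outgroup: the derived state is whichever differs from the outgroup's state, so for II, IV the derived state is '0', and for the remaining characters it is '1'.
All ingroup taxa share the derived state '1' for I; it defines the ingroup but does not resolve relationships within it.
II groups Delta and Gamma, which is incompatible with the clades supported by the remaining characters; treating it as convergent (homoplasy) costs fewer steps than any alternative tree.
III: derived state '1' in Alpha and Gamma only — synapomorphy for {Alpha, Gamma}.
IV: derived state '0' in Delta, Epsilon, and Zeta only — synapomorphy for {Delta, Epsilon, Zeta}.
V: derived state '1' in Epsilon and Zeta only — synapomorphy for {Epsilon, Zeta}.
VI: derived state '1' in Epsilon only — an autapomorphy, so it tells us nothing about relationships among taxa.
Most parsimonious ingroup topology: (((Zeta,Epsilon),Delta),(Alpha,Gamma)).
Alpha and Gamma share a more recent common ancestor with each other than either does with Delta, so Delta is the least closely related of the three.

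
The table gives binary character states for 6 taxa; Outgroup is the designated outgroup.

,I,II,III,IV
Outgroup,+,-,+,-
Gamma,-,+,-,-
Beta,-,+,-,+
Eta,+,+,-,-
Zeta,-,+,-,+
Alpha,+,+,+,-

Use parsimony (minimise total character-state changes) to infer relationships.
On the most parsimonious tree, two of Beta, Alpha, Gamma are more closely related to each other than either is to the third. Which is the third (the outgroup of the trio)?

Alpha

Character polarity is set by the outgroup: the derived state is whichever differs from the outgroup's state, so for I, III the derived state is '-', and for the remaining characters it is '+'.
I (derived state '-') is shared by Beta, Gamma, and Zeta — a synapomorphy uniting that clade.
II (derived state '+') is shared by all ingroup taxa — unites the whole ingroup.
Only Beta, Eta, Gamma, and Zeta show the derived state '-' for III, supporting them as a clade.
IV (derived state '+') is shared by Beta and Zeta — a synapomorphy uniting that clade.
Most parsimonious ingroup topology: (((Gamma,(Beta,Zeta)),Eta),Alpha).
Gamma and Beta share a more recent common ancestor with each other than either does with Alpha, so Alpha is the least closely related of the three.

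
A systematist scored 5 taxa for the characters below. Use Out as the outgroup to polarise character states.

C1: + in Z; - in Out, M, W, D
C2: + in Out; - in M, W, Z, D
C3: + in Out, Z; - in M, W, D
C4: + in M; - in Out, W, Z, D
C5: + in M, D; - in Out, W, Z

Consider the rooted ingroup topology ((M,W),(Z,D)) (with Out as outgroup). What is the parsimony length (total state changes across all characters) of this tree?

Map each character onto ((M,W),(Z,D)) (rooted by Out) and count the minimum state changes it requires (Fitch parsimony):
C1: 1; C2: 1; C3: 2; C4: 1; C5: 2.
Total tree length = 7.

7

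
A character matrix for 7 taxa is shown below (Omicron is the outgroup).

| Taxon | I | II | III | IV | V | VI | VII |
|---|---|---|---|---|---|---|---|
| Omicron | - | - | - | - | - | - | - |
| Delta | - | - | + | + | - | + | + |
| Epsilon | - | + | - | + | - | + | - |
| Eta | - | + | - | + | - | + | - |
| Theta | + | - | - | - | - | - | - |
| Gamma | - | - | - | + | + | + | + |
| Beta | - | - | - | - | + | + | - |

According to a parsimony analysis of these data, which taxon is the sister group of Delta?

Gamma

The outgroup has state '-' for every character, so '+' is the derived state throughout.
I: derived state '+' in Theta only — an autapomorphy, so it tells us nothing about relationships among taxa.
II (derived state '+') is shared by Epsilon and Eta — a synapomorphy uniting that clade.
III (derived state '+') is unique to Delta (autapomorphy; uninformative for grouping).
IV: derived state '+' in Delta, Epsilon, Eta, and Gamma only — synapomorphy for {Delta, Epsilon, Eta, Gamma}.
V groups Beta and Gamma, which is incompatible with the clades supported by the remaining characters; treating it as convergent (homoplasy) costs fewer steps than any alternative tree.
VI (derived state '+') is shared by Beta, Delta, Epsilon, Eta, and Gamma — a synapomorphy uniting that clade.
VII (derived state '+') is shared by Delta and Gamma — a synapomorphy uniting that clade.
Most parsimonious ingroup topology: ((((Delta,Gamma),(Epsilon,Eta)),Beta),Theta).
Delta and Gamma form a cherry on this tree, so they are sister taxa.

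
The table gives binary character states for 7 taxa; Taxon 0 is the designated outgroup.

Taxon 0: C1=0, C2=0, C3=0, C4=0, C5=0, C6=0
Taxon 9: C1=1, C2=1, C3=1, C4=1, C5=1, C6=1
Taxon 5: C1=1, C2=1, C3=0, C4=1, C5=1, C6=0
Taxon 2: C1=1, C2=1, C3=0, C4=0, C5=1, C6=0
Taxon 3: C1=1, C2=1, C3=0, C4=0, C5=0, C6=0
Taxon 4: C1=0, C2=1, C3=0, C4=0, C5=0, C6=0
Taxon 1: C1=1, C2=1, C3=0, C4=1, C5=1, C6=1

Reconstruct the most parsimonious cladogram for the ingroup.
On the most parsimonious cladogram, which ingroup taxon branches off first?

Taxon 4

The outgroup has state '0' for every character, so '1' is the derived state throughout.
C1: derived state '1' in Taxon 1, Taxon 2, Taxon 3, Taxon 5, and Taxon 9 only — synapomorphy for {Taxon 1, Taxon 2, Taxon 3, Taxon 5, Taxon 9}.
C2 (derived state '1') is shared by all ingroup taxa — unites the whole ingroup.
C3: derived state '1' in Taxon 9 only — an autapomorphy, so it tells us nothing about relationships among taxa.
C4 (derived state '1') is shared by Taxon 1, Taxon 5, and Taxon 9 — a synapomorphy uniting that clade.
C5 (derived state '1') is shared by Taxon 1, Taxon 2, Taxon 5, and Taxon 9 — a synapomorphy uniting that clade.
C6: derived state '1' in Taxon 1 and Taxon 9 only — synapomorphy for {Taxon 1, Taxon 9}.
Most parsimonious ingroup topology: (((((Taxon 9,Taxon 1),Taxon 5),Taxon 2),Taxon 3),Taxon 4).
Taxon 4 is sister to the clade containing all other ingroup taxa, so it is the earliest-diverging (most basal) ingroup lineage.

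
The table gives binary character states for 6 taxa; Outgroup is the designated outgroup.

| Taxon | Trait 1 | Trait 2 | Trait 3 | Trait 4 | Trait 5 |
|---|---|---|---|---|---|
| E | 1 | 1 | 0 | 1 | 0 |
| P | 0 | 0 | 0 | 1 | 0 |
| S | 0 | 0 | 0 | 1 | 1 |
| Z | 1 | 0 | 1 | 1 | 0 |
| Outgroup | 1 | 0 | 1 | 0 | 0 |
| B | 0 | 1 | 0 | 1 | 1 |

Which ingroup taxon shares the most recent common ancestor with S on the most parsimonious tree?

B

Character polarity is set by the outgroup: the derived state is whichever differs from the outgroup's state, so for Trait 1, Trait 3 the derived state is '0', and for the remaining characters it is '1'.
Trait 1 (derived state '0') is shared by B, P, and S — a synapomorphy uniting that clade.
Trait 2 (state '1') occurs in B and E but conflicts with the nesting implied by the other characters — most parsimoniously interpreted as homoplasy.
Trait 3: derived state '0' in B, E, P, and S only — synapomorphy for {B, E, P, S}.
All ingroup taxa share the derived state '1' for Trait 4; it defines the ingroup but does not resolve relationships within it.
Trait 5: derived state '1' in B and S only — synapomorphy for {B, S}.
Most parsimonious ingroup topology: ((E,((B,S),P)),Z).
S and B form a cherry on this tree, so they are sister taxa.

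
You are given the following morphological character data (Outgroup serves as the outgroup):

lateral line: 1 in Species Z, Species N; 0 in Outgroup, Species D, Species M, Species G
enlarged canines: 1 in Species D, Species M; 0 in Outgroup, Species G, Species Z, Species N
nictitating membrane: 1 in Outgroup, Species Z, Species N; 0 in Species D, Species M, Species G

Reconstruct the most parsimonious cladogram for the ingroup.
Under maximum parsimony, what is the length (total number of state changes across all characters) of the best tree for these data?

Character polarity is set by the outgroup: the derived state is whichever differs from the outgroup's state, so for nictitating membrane the derived state is '0', and for the remaining characters it is '1'.
Only Species N and Species Z show the derived state '1' for lateral line, supporting them as a clade.
enlarged canines: derived state '1' in Species D and Species M only — synapomorphy for {Species D, Species M}.
Only Species D, Species G, and Species M show the derived state '0' for nictitating membrane, supporting them as a clade.
Most parsimonious ingroup topology: (((Species D,Species M),Species G),(Species Z,Species N)).
Changes per character on this tree: lateral line: 1; enlarged canines: 1; nictitating membrane: 1.
Total = 3.

3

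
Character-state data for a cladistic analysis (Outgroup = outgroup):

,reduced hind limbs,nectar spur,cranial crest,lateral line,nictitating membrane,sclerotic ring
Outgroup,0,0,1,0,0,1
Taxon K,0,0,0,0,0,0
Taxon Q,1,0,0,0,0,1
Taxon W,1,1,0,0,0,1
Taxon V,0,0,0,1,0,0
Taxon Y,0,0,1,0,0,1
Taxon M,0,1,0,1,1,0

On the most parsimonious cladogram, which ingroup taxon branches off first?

Character polarity is set by the outgroup: the derived state is whichever differs from the outgroup's state, so for cranial crest, sclerotic ring the derived state is '0', and for the remaining characters it is '1'.
reduced hind limbs (derived state '1') is shared by Taxon Q and Taxon W — a synapomorphy uniting that clade.
nectar spur groups Taxon M and Taxon W, which is incompatible with the clades supported by the remaining characters; treating it as convergent (homoplasy) costs fewer steps than any alternative tree.
cranial crest: derived state '0' in Taxon K, Taxon M, Taxon Q, Taxon V, and Taxon W only — synapomorphy for {Taxon K, Taxon M, Taxon Q, Taxon V, Taxon W}.
Only Taxon M and Taxon V show the derived state '1' for lateral line, supporting them as a clade.
nictitating membrane: derived state '1' in Taxon M only — an autapomorphy, so it tells us nothing about relationships among taxa.
sclerotic ring: derived state '0' in Taxon K, Taxon M, and Taxon V only — synapomorphy for {Taxon K, Taxon M, Taxon V}.
Most parsimonious ingroup topology: (((Taxon K,(Taxon V,Taxon M)),(Taxon Q,Taxon W)),Taxon Y).
Taxon Y is sister to the clade containing all other ingroup taxa, so it is the earliest-diverging (most basal) ingroup lineage.

Taxon Y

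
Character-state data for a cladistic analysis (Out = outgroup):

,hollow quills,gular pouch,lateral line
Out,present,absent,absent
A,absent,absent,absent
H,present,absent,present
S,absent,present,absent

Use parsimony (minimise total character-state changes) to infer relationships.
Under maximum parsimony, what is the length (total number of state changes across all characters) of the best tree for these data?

3

Character polarity is set by the outgroup: the derived state is whichever differs from the outgroup's state, so for hollow quills the derived state is 'absent', and for the remaining characters it is 'present'.
hollow quills (derived state 'absent') is shared by A and S — a synapomorphy uniting that clade.
gular pouch (derived state 'present') is unique to S (autapomorphy; uninformative for grouping).
lateral line (derived state 'present') is unique to H (autapomorphy; uninformative for grouping).
Most parsimonious ingroup topology: ((A,S),H).
Changes per character on this tree: hollow quills: 1; gular pouch: 1; lateral line: 1.
Total = 3.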